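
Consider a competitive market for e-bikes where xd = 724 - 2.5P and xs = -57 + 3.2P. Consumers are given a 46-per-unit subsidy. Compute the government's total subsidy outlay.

Government cost = 1169458/57

Pre-subsidy: 724 - 2.5P = -57 + 3.2P gives P* = 7810/57, x* = 21743/57.
With the rebate, buyers effectively pay Pb = Ps − 46, where Ps is the price sellers receive.
Demand in terms of Ps becomes xd = 724 − 2.5(Ps − 46) = 839 - 2.5Ps. Setting this equal to supply: 839 - 2.5Ps = -57 + 3.2Ps, so Ps = 8960/57.
Buyers pay Pb = 8960/57 − 46 = 6338/57; x' = -57 + 3.2·(8960/57) = 25423/57.
Government outlay = subsidy × quantity = 46 × 25423/57 = 1169458/57.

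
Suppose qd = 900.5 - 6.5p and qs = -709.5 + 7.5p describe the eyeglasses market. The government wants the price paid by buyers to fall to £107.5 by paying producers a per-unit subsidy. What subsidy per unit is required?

Required subsidy s = £14 per unit

At a buyer price of 107.5, quantity demanded is 900.5 − 6.5·107.5 = 201.75.
Sellers supply 201.75 only when they receive ps with -709.5 + 7.5·ps = 201.75, i.e. ps = 121.5.
s = ps − pb = 121.5 − 107.5 = 14.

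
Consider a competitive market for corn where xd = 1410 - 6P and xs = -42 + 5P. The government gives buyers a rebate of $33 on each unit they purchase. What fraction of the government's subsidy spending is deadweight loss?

Pre-subsidy: 1410 - 6P = -42 + 5P gives P* = 132, x* = 618.
With the rebate, buyers effectively pay Pb = Ps − 33, where Ps is the price sellers receive.
Demand in terms of Ps becomes xd = 1410 − 6(Ps − 33) = 1608 - 6Ps. Setting this equal to supply: 1608 - 6Ps = -42 + 5Ps, so Ps = 150.
Buyers pay Pb = 150 − 33 = 117; x' = -42 + 5·150 = 708.
ΔCS = ½(618 + 708)(132 − 117) = 9945; ΔPS = ½(618 + 708)(150 − 132) = 11934.
Government spending = 33 × 708 = 23364.
DWL = ½ × 33 × (708 − 618) = 1485; fraction = 1485 / 23364 = 15/236.

DWL / government spending = 15/236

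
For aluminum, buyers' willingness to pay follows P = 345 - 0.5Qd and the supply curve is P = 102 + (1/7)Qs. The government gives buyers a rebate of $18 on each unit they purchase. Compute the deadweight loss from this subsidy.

Deadweight loss = $252

Pre-subsidy: 345 - 0.5Q = 102 + (1/7)Q gives Q* = 378 and P* = 156.
With the rebate, buyers effectively pay Pb = Ps − 18, where Ps is the price sellers receive.
On the curves, Pb = 345 - 0.5Q and Ps = 102 + (1/7)Q; the wedge Ps − Pb = 18 gives 102 + (1/7)Q − (345 - 0.5Q) = 18, so Q' = 406.
Then Pb = 345 − 0.5·406 = 142 and Ps = 102 + (1/7)·406 = 160.
The subsidy expands output by 406 − 378 = 28 past the efficient level; on those units the gap between marginal cost and willingness to pay runs from 0 up to 18.
DWL = ½ × 18 × 28 = 252.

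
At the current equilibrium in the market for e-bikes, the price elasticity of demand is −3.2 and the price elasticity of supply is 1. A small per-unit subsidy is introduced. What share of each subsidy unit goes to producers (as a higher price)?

Producer share = 16/21

For a small subsidy around the equilibrium, the benefit split depends on the relative slopes, which at a point are proportional to the elasticities.
Buyer share = εs/(εs + |εd|) = 1/(1 + 3.2) = 5/21; seller share = |εd|/(εs + |εd|) = 16/21.
So producers capture 16/21 of the subsidy.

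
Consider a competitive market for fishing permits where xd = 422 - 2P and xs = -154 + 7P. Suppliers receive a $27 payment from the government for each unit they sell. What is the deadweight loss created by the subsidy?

Pre-subsidy: 422 - 2P = -154 + 7P gives P* = 64, x* = 294.
With the subsidy, sellers receive Ps = Pb + 27 for each unit, where Pb is the price buyers pay.
Supply in terms of Pb becomes xs = -154 + 7(Pb + 27) = 35 + 7Pb. Setting this equal to demand: 422 - 2Pb = 35 + 7Pb, so Pb = 43.
Sellers receive Ps = 43 + 27 = 70; x' = 422 − 2·43 = 336.
The subsidy expands output by 336 − 294 = 42 past the efficient level; on those units the gap between marginal cost and willingness to pay runs from 0 up to 27.
DWL = ½ × 27 × 42 = 567.

Deadweight loss = $567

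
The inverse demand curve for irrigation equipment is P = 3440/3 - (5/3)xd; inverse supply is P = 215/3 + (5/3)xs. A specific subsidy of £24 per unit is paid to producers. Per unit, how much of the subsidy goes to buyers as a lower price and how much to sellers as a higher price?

Pre-subsidy: 3440/3 - (5/3)x = 215/3 + (5/3)x gives x* = 322.5 and P* = 3655/6.
With the subsidy, sellers receive Ps = Pb + 24 for each unit, where Pb is the price buyers pay.
On the curves, Pb = 3440/3 - (5/3)x and Ps = 215/3 + (5/3)x; the wedge Ps − Pb = 24 gives 215/3 + (5/3)x − (3440/3 - (5/3)x) = 24, so x' = 329.7.
Then Pb = 3440/3 − (5/3)·329.7 = 3583/6 and Ps = 215/3 + (5/3)·329.7 = 3727/6.
Buyers' price falls by P* − Pb = 3655/6 − 3583/6 = 12; sellers' price rises by Ps − P* = 3727/6 − 3655/6 = 12.

Buyers gain £12 per unit; sellers gain £12 per unit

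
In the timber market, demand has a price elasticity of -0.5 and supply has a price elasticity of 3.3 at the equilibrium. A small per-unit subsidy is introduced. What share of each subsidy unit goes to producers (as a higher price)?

For a small subsidy around the equilibrium, the benefit split depends on the relative slopes, which at a point are proportional to the elasticities.
Buyer share = εs/(εs + |εd|) = 3.3/(3.3 + 0.5) = 33/38; seller share = |εd|/(εs + |εd|) = 5/38.
So producers capture 5/38 of the subsidy.

Producer share = 5/38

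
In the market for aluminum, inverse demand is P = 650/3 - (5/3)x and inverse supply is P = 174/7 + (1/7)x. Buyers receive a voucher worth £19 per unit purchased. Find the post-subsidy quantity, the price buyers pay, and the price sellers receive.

x' = 116.5; buyers pay £22.5; sellers receive £41.5

Pre-subsidy: 650/3 - (5/3)x = 174/7 + (1/7)x gives x* = 106 and P* = 40.
With the rebate, buyers effectively pay Pb = Ps − 19, where Ps is the price sellers receive.
On the curves, Pb = 650/3 - (5/3)x and Ps = 174/7 + (1/7)x; the wedge Ps − Pb = 19 gives 174/7 + (1/7)x − (650/3 - (5/3)x) = 19, so x' = 116.5.
Then Pb = 650/3 − (5/3)·116.5 = 22.5 and Ps = 174/7 + (1/7)·116.5 = 41.5.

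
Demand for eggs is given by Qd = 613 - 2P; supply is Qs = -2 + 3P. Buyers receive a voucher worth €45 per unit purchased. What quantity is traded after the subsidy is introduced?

Q' = 421

Pre-subsidy: 613 - 2P = -2 + 3P gives P* = 123, Q* = 367.
With the rebate, buyers effectively pay Pb = Ps − 45, where Ps is the price sellers receive.
Demand in terms of Ps becomes Qd = 613 − 2(Ps − 45) = 703 - 2Ps. Setting this equal to supply: 703 - 2Ps = -2 + 3Ps, so Ps = 141.
Buyers pay Pb = 141 − 45 = 96; Q' = -2 + 3·141 = 421.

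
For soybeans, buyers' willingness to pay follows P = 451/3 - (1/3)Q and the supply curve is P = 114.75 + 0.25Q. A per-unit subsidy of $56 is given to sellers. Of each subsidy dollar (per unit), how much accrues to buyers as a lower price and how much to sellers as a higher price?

Buyers gain $32 per unit; sellers gain $24 per unit

Pre-subsidy: 451/3 - (1/3)Q = 114.75 + 0.25Q gives Q* = 61 and P* = 130.
With the subsidy, sellers receive Ps = Pb + 56 for each unit, where Pb is the price buyers pay.
On the curves, Pb = 451/3 - (1/3)Q and Ps = 114.75 + 0.25Q; the wedge Ps − Pb = 56 gives 114.75 + 0.25Q − (451/3 - (1/3)Q) = 56, so Q' = 157.
Then Pb = 451/3 − (1/3)·157 = 98 and Ps = 114.75 + 0.25·157 = 154.
Buyers' price falls by P* − Pb = 130 − 98 = 32; sellers' price rises by Ps − P* = 154 − 130 = 24.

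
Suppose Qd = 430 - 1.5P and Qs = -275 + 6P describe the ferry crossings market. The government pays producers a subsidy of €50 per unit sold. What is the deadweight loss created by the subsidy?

Deadweight loss = €1500

Pre-subsidy: 430 - 1.5P = -275 + 6P gives P* = 94, Q* = 289.
With the subsidy, sellers receive Ps = Pb + 50 for each unit, where Pb is the price buyers pay.
Supply in terms of Pb becomes Qs = -275 + 6(Pb + 50) = 25 + 6Pb. Setting this equal to demand: 430 - 1.5Pb = 25 + 6Pb, so Pb = 54.
Sellers receive Ps = 54 + 50 = 104; Q' = 430 − 1.5·54 = 349.
The subsidy expands output by 349 − 289 = 60 past the efficient level; on those units the gap between marginal cost and willingness to pay runs from 0 up to 50.
DWL = ½ × 50 × 60 = 1500.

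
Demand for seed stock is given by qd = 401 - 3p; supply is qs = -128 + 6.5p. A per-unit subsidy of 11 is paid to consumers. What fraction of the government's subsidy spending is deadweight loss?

Pre-subsidy: 401 - 3p = -128 + 6.5p gives p* = 1058/19, q* = 4445/19.
With the rebate, buyers effectively pay pb = ps − 11, where ps is the price sellers receive.
Demand in terms of ps becomes qd = 401 − 3(ps − 11) = 434 - 3ps. Setting this equal to supply: 434 - 3ps = -128 + 6.5ps, so ps = 1124/19.
Buyers pay pb = 1124/19 − 11 = 915/19; q' = -128 + 6.5·(1124/19) = 4874/19.
ΔCS = ½(4445/19 + 4874/19)(1058/19 − 915/19) = 1332617/722; ΔPS = ½(4445/19 + 4874/19)(1124/19 − 1058/19) = 307527/361.
Government spending = 11 × 4874/19 = 53614/19.
DWL = ½ × 11 × (4874/19 − 4445/19) = 4719/38; fraction = (4719/38) / (53614/19) = 429/9748.

DWL / government spending = 429/9748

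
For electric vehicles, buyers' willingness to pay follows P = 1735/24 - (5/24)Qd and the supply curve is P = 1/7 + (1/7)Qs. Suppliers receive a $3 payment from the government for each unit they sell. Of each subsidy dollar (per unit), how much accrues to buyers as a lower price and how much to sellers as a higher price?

Pre-subsidy: 1735/24 - (5/24)Q = 1/7 + (1/7)Q gives Q* = 12121/59 and P* = 1740/59.
With the subsidy, sellers receive Ps = Pb + 3 for each unit, where Pb is the price buyers pay.
On the curves, Pb = 1735/24 - (5/24)Q and Ps = 1/7 + (1/7)Q; the wedge Ps − Pb = 3 gives 1/7 + (1/7)Q − (1735/24 - (5/24)Q) = 3, so Q' = 12625/59.
Then Pb = 1735/24 − (5/24)·(12625/59) = 1635/59 and Ps = 1/7 + (1/7)·(12625/59) = 1812/59.
Buyers' price falls by P* − Pb = 1740/59 − 1635/59 = 105/59; sellers' price rises by Ps − P* = 1812/59 − 1740/59 = 72/59.

Buyers gain 105/59 per unit; sellers gain 72/59 per unit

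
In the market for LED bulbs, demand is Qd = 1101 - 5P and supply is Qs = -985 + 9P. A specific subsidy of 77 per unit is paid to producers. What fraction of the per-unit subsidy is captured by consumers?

Consumer share = 9/14

Pre-subsidy: 1101 - 5P = -985 + 9P gives P* = 149, Q* = 356.
With the subsidy, sellers receive Ps = Pb + 77 for each unit, where Pb is the price buyers pay.
Supply in terms of Pb becomes Qs = -985 + 9(Pb + 77) = -292 + 9Pb. Setting this equal to demand: 1101 - 5Pb = -292 + 9Pb, so Pb = 99.5.
Sellers receive Ps = 99.5 + 77 = 176.5; Q' = 1101 − 5·99.5 = 603.5.
Buyers' price falls by P* − Pb = 149 − 99.5 = 49.5; sellers' price rises by Ps − P* = 176.5 − 149 = 27.5.
So consumers capture 49.5/77 = 9/14 of each unit of subsidy.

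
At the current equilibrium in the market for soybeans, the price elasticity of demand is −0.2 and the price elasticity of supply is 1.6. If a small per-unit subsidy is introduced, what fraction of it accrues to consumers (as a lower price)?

Consumer share = 8/9

For a small subsidy around the equilibrium, the benefit split depends on the relative slopes, which at a point are proportional to the elasticities.
Buyer share = εs/(εs + |εd|) = 1.6/(1.6 + 0.2) = 8/9; seller share = |εd|/(εs + |εd|) = 1/9.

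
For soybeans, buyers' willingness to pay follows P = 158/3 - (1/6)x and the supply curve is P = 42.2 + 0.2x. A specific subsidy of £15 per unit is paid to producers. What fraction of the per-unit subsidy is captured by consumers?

Consumer share = 5/11

Pre-subsidy: 158/3 - (1/6)x = 42.2 + 0.2x gives x* = 314/11 and P* = 527/11.
With the subsidy, sellers receive Ps = Pb + 15 for each unit, where Pb is the price buyers pay.
On the curves, Pb = 158/3 - (1/6)x and Ps = 42.2 + 0.2x; the wedge Ps − Pb = 15 gives 42.2 + 0.2x − (158/3 - (1/6)x) = 15, so x' = 764/11.
Then Pb = 158/3 − (1/6)·(764/11) = 452/11 and Ps = 42.2 + 0.2·(764/11) = 617/11.
Buyers' price falls by P* − Pb = 527/11 − 452/11 = 75/11; sellers' price rises by Ps − P* = 617/11 − 527/11 = 90/11.
So consumers capture (75/11)/15 = 5/11 of each unit of subsidy.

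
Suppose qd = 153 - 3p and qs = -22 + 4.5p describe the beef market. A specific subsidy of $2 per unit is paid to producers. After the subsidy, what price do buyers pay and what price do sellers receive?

Pre-subsidy: 153 - 3p = -22 + 4.5p gives p* = 70/3, q* = 83.
With the subsidy, sellers receive ps = pb + 2 for each unit, where pb is the price buyers pay.
Supply in terms of pb becomes qs = -22 + 4.5(pb + 2) = -13 + 4.5pb. Setting this equal to demand: 153 - 3pb = -13 + 4.5pb, so pb = 332/15.
Sellers receive ps = 332/15 + 2 = 362/15; q' = 153 − 3·(332/15) = 86.6.

Buyers pay 332/15; sellers receive 362/15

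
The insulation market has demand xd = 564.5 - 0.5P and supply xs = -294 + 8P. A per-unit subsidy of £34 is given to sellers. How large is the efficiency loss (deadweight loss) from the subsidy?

Pre-subsidy: 564.5 - 0.5P = -294 + 8P gives P* = 101, x* = 514.
With the subsidy, sellers receive Ps = Pb + 34 for each unit, where Pb is the price buyers pay.
Supply in terms of Pb becomes xs = -294 + 8(Pb + 34) = -22 + 8Pb. Setting this equal to demand: 564.5 - 0.5Pb = -22 + 8Pb, so Pb = 69.
Sellers receive Ps = 69 + 34 = 103; x' = 564.5 − 0.5·69 = 530.
The subsidy expands output by 530 − 514 = 16 past the efficient level; on those units the gap between marginal cost and willingness to pay runs from 0 up to 34.
DWL = ½ × 34 × 16 = 272.

Deadweight loss = £272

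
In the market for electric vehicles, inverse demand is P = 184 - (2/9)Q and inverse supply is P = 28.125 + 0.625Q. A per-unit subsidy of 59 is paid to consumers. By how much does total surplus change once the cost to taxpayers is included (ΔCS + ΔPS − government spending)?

Pre-subsidy: 184 - (2/9)Q = 28.125 + 0.625Q gives Q* = 11223/61 and P* = 8730/61.
With the rebate, buyers effectively pay Pb = Ps − 59, where Ps is the price sellers receive.
On the curves, Pb = 184 - (2/9)Q and Ps = 28.125 + 0.625Q; the wedge Ps − Pb = 59 gives 28.125 + 0.625Q − (184 - (2/9)Q) = 59, so Q' = 15471/61.
Then Pb = 184 − (2/9)·(15471/61) = 7786/61 and Ps = 28.125 + 0.625·(15471/61) = 11385/61.
ΔCS = ½(11223/61 + 15471/61)(8730/61 − 7786/61) = 12599568/3721; ΔPS = ½(11223/61 + 15471/61)(11385/61 − 8730/61) = 35436285/3721.
Government spending = 59 × 15471/61 = 912789/61.
Net change = 12599568/3721 + 35436285/3721 − 912789/61 = -125316/61. The loss equals the DWL triangle ½·59·4248/61.

Net change in total surplus = -125316/61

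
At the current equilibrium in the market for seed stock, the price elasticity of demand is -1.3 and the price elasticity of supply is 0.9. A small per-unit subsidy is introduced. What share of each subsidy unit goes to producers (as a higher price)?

For a small subsidy around the equilibrium, the benefit split depends on the relative slopes, which at a point are proportional to the elasticities.
Buyer share = εs/(εs + |εd|) = 0.9/(0.9 + 1.3) = 9/22; seller share = |εd|/(εs + |εd|) = 13/22.
So producers capture 13/22 of the subsidy.

Producer share = 13/22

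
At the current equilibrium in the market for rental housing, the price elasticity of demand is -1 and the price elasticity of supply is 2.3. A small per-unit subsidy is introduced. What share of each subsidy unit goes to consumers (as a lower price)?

For a small subsidy around the equilibrium, the benefit split depends on the relative slopes, which at a point are proportional to the elasticities.
Buyer share = εs/(εs + |εd|) = 2.3/(2.3 + 1) = 23/33; seller share = |εd|/(εs + |εd|) = 10/33.

Consumer share = 23/33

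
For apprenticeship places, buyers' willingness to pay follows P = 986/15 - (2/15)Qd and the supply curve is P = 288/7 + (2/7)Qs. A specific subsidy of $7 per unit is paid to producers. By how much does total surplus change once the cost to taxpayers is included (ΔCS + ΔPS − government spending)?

Pre-subsidy: 986/15 - (2/15)Q = 288/7 + (2/7)Q gives Q* = 1291/22 and P* = 637/11.
With the subsidy, sellers receive Ps = Pb + 7 for each unit, where Pb is the price buyers pay.
On the curves, Pb = 986/15 - (2/15)Q and Ps = 288/7 + (2/7)Q; the wedge Ps − Pb = 7 gives 288/7 + (2/7)Q − (986/15 - (2/15)Q) = 7, so Q' = 3317/44.
Then Pb = 986/15 − (2/15)·(3317/44) = 1225/22 and Ps = 288/7 + (2/7)·(3317/44) = 1379/22.
ΔCS = ½(1291/22 + 3317/44)(637/11 − 1225/22) = 289051/1936; ΔPS = ½(1291/22 + 3317/44)(1379/22 − 637/11) = 619395/1936.
Government spending = 7 × 3317/44 = 23219/44.
Net change = 289051/1936 + 619395/1936 − 23219/44 = -5145/88. The loss equals the DWL triangle ½·7·735/44.

Net change in total surplus = -5145/88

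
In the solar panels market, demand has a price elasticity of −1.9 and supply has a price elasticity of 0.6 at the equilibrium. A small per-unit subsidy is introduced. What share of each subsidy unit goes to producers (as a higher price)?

For a small subsidy around the equilibrium, the benefit split depends on the relative slopes, which at a point are proportional to the elasticities.
Buyer share = εs/(εs + |εd|) = 0.6/(0.6 + 1.9) = 0.24; seller share = |εd|/(εs + |εd|) = 0.76.
So producers capture 0.76 of the subsidy.

Producer share = 0.76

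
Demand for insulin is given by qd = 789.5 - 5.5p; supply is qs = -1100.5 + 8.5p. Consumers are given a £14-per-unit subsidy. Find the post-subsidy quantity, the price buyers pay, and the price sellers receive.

Pre-subsidy: 789.5 - 5.5p = -1100.5 + 8.5p gives p* = 135, q* = 47.
With the rebate, buyers effectively pay pb = ps − 14, where ps is the price sellers receive.
Demand in terms of ps becomes qd = 789.5 − 5.5(ps − 14) = 866.5 - 5.5ps. Setting this equal to supply: 866.5 - 5.5ps = -1100.5 + 8.5ps, so ps = 140.5.
Buyers pay pb = 140.5 − 14 = 126.5; q' = -1100.5 + 8.5·140.5 = 93.75.

q' = 93.75; buyers pay £126.5; sellers receive £140.5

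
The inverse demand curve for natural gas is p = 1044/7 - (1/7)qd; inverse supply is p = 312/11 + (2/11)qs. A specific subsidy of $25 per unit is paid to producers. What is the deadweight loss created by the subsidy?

Pre-subsidy: 1044/7 - (1/7)q = 312/11 + (2/11)q gives q* = 372 and p* = 96.
With the subsidy, sellers receive ps = pb + 25 for each unit, where pb is the price buyers pay.
On the curves, pb = 1044/7 - (1/7)q and ps = 312/11 + (2/11)q; the wedge ps − pb = 25 gives 312/11 + (2/11)q − (1044/7 - (1/7)q) = 25, so q' = 449.
Then pb = 1044/7 − (1/7)·449 = 85 and ps = 312/11 + (2/11)·449 = 110.
The subsidy expands output by 449 − 372 = 77 past the efficient level; on those units the gap between marginal cost and willingness to pay runs from 0 up to 25.
DWL = ½ × 25 × 77 = 962.5.

Deadweight loss = $962.5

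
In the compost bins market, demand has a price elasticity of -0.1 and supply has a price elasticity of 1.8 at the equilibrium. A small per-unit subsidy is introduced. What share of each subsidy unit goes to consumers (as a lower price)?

For a small subsidy around the equilibrium, the benefit split depends on the relative slopes, which at a point are proportional to the elasticities.
Buyer share = εs/(εs + |εd|) = 1.8/(1.8 + 0.1) = 18/19; seller share = |εd|/(εs + |εd|) = 1/19.

Consumer share = 18/19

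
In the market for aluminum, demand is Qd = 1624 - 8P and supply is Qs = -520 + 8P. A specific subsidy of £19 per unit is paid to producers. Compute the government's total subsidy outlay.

Government cost = £11932

Pre-subsidy: 1624 - 8P = -520 + 8P gives P* = 134, Q* = 552.
With the subsidy, sellers receive Ps = Pb + 19 for each unit, where Pb is the price buyers pay.
Supply in terms of Pb becomes Qs = -520 + 8(Pb + 19) = -368 + 8Pb. Setting this equal to demand: 1624 - 8Pb = -368 + 8Pb, so Pb = 124.5.
Sellers receive Ps = 124.5 + 19 = 143.5; Q' = 1624 − 8·124.5 = 628.
Government outlay = subsidy × quantity = 19 × 628 = 11932.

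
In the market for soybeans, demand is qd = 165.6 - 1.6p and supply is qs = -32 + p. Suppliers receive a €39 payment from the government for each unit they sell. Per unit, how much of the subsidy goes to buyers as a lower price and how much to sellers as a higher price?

Buyers gain €15 per unit; sellers gain €24 per unit

Pre-subsidy: 165.6 - 1.6p = -32 + p gives p* = 76, q* = 44.
With the subsidy, sellers receive ps = pb + 39 for each unit, where pb is the price buyers pay.
Supply in terms of pb becomes qs = -32 + 1(pb + 39) = 7 + pb. Setting this equal to demand: 165.6 - 1.6pb = 7 + pb, so pb = 61.
Sellers receive ps = 61 + 39 = 100; q' = 165.6 − 1.6·61 = 68.
Buyers' price falls by p* − pb = 76 − 61 = 15; sellers' price rises by ps − p* = 100 − 76 = 24.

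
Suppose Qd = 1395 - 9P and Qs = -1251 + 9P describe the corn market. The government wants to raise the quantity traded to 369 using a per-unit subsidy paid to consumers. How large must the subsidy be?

Required subsidy s = 66 per unit

At Q = 369, invert demand for the buyer price: Pb = (1395 − 369)/9 = 114; invert supply for the seller price: Ps = (369 − (-1251))/9 = 180.
The subsidy must fill the gap: s = Ps − Pb = 180 − 114 = 66.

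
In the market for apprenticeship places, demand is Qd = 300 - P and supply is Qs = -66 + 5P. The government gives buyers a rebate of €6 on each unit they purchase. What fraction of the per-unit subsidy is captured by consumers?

Consumer share = 5/6

Pre-subsidy: 300 - P = -66 + 5P gives P* = 61, Q* = 239.
With the rebate, buyers effectively pay Pb = Ps − 6, where Ps is the price sellers receive.
Demand in terms of Ps becomes Qd = 300 − 1(Ps − 6) = 306 - Ps. Setting this equal to supply: 306 - Ps = -66 + 5Ps, so Ps = 62.
Buyers pay Pb = 62 − 6 = 56; Q' = -66 + 5·62 = 244.
Buyers' price falls by P* − Pb = 61 − 56 = 5; sellers' price rises by Ps − P* = 62 − 61 = 1.
So consumers capture 5/6 = 5/6 of each unit of subsidy.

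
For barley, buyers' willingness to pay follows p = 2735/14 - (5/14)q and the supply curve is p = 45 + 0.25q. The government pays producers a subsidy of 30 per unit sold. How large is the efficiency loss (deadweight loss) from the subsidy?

Deadweight loss = 12600/17

Pre-subsidy: 2735/14 - (5/14)q = 45 + 0.25q gives q* = 4210/17 and p* = 3635/34.
With the subsidy, sellers receive ps = pb + 30 for each unit, where pb is the price buyers pay.
On the curves, pb = 2735/14 - (5/14)q and ps = 45 + 0.25q; the wedge ps − pb = 30 gives 45 + 0.25q − (2735/14 - (5/14)q) = 30, so q' = 5050/17.
Then pb = 2735/14 − (5/14)·(5050/17) = 3035/34 and ps = 45 + 0.25·(5050/17) = 4055/34.
The subsidy expands output by 5050/17 − 4210/17 = 840/17 past the efficient level; on those units the gap between marginal cost and willingness to pay runs from 0 up to 30.
DWL = ½ × 30 × 840/17 = 12600/17.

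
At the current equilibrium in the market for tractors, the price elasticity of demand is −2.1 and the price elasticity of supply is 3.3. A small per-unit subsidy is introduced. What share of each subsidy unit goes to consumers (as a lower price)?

Consumer share = 11/18

For a small subsidy around the equilibrium, the benefit split depends on the relative slopes, which at a point are proportional to the elasticities.
Buyer share = εs/(εs + |εd|) = 3.3/(3.3 + 2.1) = 11/18; seller share = |εd|/(εs + |εd|) = 7/18.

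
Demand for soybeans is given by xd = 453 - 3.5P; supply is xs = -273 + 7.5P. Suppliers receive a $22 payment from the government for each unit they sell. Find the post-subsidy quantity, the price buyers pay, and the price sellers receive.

x' = 274.5; buyers pay $51; sellers receive $73

Pre-subsidy: 453 - 3.5P = -273 + 7.5P gives P* = 66, x* = 222.
With the subsidy, sellers receive Ps = Pb + 22 for each unit, where Pb is the price buyers pay.
Supply in terms of Pb becomes xs = -273 + 7.5(Pb + 22) = -108 + 7.5Pb. Setting this equal to demand: 453 - 3.5Pb = -108 + 7.5Pb, so Pb = 51.
Sellers receive Ps = 51 + 22 = 73; x' = 453 − 3.5·51 = 274.5.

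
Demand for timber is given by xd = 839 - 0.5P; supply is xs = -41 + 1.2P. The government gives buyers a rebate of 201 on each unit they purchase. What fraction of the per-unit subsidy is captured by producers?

Pre-subsidy: 839 - 0.5P = -41 + 1.2P gives P* = 8800/17, x* = 9863/17.
With the rebate, buyers effectively pay Pb = Ps − 201, where Ps is the price sellers receive.
Demand in terms of Ps becomes xd = 839 − 0.5(Ps − 201) = 939.5 - 0.5Ps. Setting this equal to supply: 939.5 - 0.5Ps = -41 + 1.2Ps, so Ps = 9805/17.
Buyers pay Pb = 9805/17 − 201 = 6388/17; x' = -41 + 1.2·(9805/17) = 11069/17.
Buyers' price falls by P* − Pb = 8800/17 − 6388/17 = 2412/17; sellers' price rises by Ps − P* = 9805/17 − 8800/17 = 1005/17.
So producers capture (1005/17)/201 = 5/17 of each unit of subsidy.

Producer share = 5/17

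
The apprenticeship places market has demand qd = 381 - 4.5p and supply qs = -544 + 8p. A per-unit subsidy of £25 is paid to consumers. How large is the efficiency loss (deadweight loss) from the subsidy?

Pre-subsidy: 381 - 4.5p = -544 + 8p gives p* = 74, q* = 48.
With the rebate, buyers effectively pay pb = ps − 25, where ps is the price sellers receive.
Demand in terms of ps becomes qd = 381 − 4.5(ps − 25) = 493.5 - 4.5ps. Setting this equal to supply: 493.5 - 4.5ps = -544 + 8ps, so ps = 83.
Buyers pay pb = 83 − 25 = 58; q' = -544 + 8·83 = 120.
The subsidy expands output by 120 − 48 = 72 past the efficient level; on those units the gap between marginal cost and willingness to pay runs from 0 up to 25.
DWL = ½ × 25 × 72 = 900.

Deadweight loss = £900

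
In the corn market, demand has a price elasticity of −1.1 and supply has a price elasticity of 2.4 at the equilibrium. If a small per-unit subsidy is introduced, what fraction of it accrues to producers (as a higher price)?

Producer share = 11/35

For a small subsidy around the equilibrium, the benefit split depends on the relative slopes, which at a point are proportional to the elasticities.
Buyer share = εs/(εs + |εd|) = 2.4/(2.4 + 1.1) = 24/35; seller share = |εd|/(εs + |εd|) = 11/35.
So producers capture 11/35 of the subsidy.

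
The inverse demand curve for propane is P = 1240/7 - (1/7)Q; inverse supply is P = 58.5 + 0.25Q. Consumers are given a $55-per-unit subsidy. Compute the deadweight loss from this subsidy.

Deadweight loss = $3850

Pre-subsidy: 1240/7 - (1/7)Q = 58.5 + 0.25Q gives Q* = 302 and P* = 134.
With the rebate, buyers effectively pay Pb = Ps − 55, where Ps is the price sellers receive.
On the curves, Pb = 1240/7 - (1/7)Q and Ps = 58.5 + 0.25Q; the wedge Ps − Pb = 55 gives 58.5 + 0.25Q − (1240/7 - (1/7)Q) = 55, so Q' = 442.
Then Pb = 1240/7 − (1/7)·442 = 114 and Ps = 58.5 + 0.25·442 = 169.
The subsidy expands output by 442 − 302 = 140 past the efficient level; on those units the gap between marginal cost and willingness to pay runs from 0 up to 55.
DWL = ½ × 55 × 140 = 3850.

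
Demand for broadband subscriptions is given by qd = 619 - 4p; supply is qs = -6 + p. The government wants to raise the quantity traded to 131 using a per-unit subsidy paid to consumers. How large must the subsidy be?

Required subsidy s = 15 per unit

At q = 131, invert demand for the buyer price: pb = (619 − 131)/4 = 122; invert supply for the seller price: ps = (131 − (-6))/1 = 137.
The subsidy must fill the gap: s = ps − pb = 137 − 122 = 15.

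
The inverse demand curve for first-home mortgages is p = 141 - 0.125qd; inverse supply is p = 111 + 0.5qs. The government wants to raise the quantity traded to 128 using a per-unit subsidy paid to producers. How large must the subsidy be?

Required subsidy s = 50 per unit

At q = 128, from the demand curve buyers pay pb = 141 − 0.125·128 = 125; from the supply curve sellers need ps = 111 + 0.5·128 = 175.
The subsidy must fill the gap: s = ps − pb = 175 − 125 = 50.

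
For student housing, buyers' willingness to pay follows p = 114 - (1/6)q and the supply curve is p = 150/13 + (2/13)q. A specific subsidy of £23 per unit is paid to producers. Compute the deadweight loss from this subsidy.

Pre-subsidy: 114 - (1/6)q = 150/13 + (2/13)q gives q* = 319.68 and p* = 60.72.
With the subsidy, sellers receive ps = pb + 23 for each unit, where pb is the price buyers pay.
On the curves, pb = 114 - (1/6)q and ps = 150/13 + (2/13)q; the wedge ps − pb = 23 gives 150/13 + (2/13)q − (114 - (1/6)q) = 23, so q' = 391.44.
Then pb = 114 − (1/6)·391.44 = 48.76 and ps = 150/13 + (2/13)·391.44 = 71.76.
The subsidy expands output by 391.44 − 319.68 = 71.76 past the efficient level; on those units the gap between marginal cost and willingness to pay runs from 0 up to 23.
DWL = ½ × 23 × 71.76 = 825.24.

Deadweight loss = £825.24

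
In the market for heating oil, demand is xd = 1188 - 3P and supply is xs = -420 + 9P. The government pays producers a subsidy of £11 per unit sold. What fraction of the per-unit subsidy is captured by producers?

Pre-subsidy: 1188 - 3P = -420 + 9P gives P* = 134, x* = 786.
With the subsidy, sellers receive Ps = Pb + 11 for each unit, where Pb is the price buyers pay.
Supply in terms of Pb becomes xs = -420 + 9(Pb + 11) = -321 + 9Pb. Setting this equal to demand: 1188 - 3Pb = -321 + 9Pb, so Pb = 125.75.
Sellers receive Ps = 125.75 + 11 = 136.75; x' = 1188 − 3·125.75 = 810.75.
Buyers' price falls by P* − Pb = 134 − 125.75 = 8.25; sellers' price rises by Ps − P* = 136.75 − 134 = 2.75.
So producers capture 2.75/11 = 0.25 of each unit of subsidy.

Producer share = 0.25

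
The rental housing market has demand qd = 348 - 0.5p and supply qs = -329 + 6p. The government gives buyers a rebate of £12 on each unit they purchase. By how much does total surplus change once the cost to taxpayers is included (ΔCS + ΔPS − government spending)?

Net change in total surplus = -432/13

Pre-subsidy: 348 - 0.5p = -329 + 6p gives p* = 1354/13, q* = 3847/13.
With the rebate, buyers effectively pay pb = ps − 12, where ps is the price sellers receive.
Demand in terms of ps becomes qd = 348 − 0.5(ps − 12) = 354 - 0.5ps. Setting this equal to supply: 354 - 0.5ps = -329 + 6ps, so ps = 1366/13.
Buyers pay pb = 1366/13 − 12 = 1210/13; q' = -329 + 6·(1366/13) = 3919/13.
ΔCS = ½(3847/13 + 3919/13)(1354/13 − 1210/13) = 559152/169; ΔPS = ½(3847/13 + 3919/13)(1366/13 − 1354/13) = 46596/169.
Government spending = 12 × 3919/13 = 47028/13.
Net change = 559152/169 + 46596/169 − 47028/13 = -432/13. The loss equals the DWL triangle ½·12·72/13.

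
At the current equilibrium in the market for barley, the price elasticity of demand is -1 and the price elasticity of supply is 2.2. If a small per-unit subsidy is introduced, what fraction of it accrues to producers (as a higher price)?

Producer share = 0.3125

For a small subsidy around the equilibrium, the benefit split depends on the relative slopes, which at a point are proportional to the elasticities.
Buyer share = εs/(εs + |εd|) = 2.2/(2.2 + 1) = 0.6875; seller share = |εd|/(εs + |εd|) = 0.3125.
So producers capture 0.3125 of the subsidy.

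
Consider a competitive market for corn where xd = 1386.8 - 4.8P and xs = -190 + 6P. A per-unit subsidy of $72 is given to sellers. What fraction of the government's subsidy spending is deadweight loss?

DWL / government spending = 48/439

Pre-subsidy: 1386.8 - 4.8P = -190 + 6P gives P* = 146, x* = 686.
With the subsidy, sellers receive Ps = Pb + 72 for each unit, where Pb is the price buyers pay.
Supply in terms of Pb becomes xs = -190 + 6(Pb + 72) = 242 + 6Pb. Setting this equal to demand: 1386.8 - 4.8Pb = 242 + 6Pb, so Pb = 106.
Sellers receive Ps = 106 + 72 = 178; x' = 1386.8 − 4.8·106 = 878.
ΔCS = ½(686 + 878)(146 − 106) = 31280; ΔPS = ½(686 + 878)(178 − 146) = 25024.
Government spending = 72 × 878 = 63216.
DWL = ½ × 72 × (878 − 686) = 6912; fraction = 6912 / 63216 = 48/439.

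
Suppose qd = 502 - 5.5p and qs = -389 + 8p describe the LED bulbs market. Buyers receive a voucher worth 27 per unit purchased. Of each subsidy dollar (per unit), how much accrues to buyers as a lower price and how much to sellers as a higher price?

Buyers gain 16 per unit; sellers gain 11 per unit

Pre-subsidy: 502 - 5.5p = -389 + 8p gives p* = 66, q* = 139.
With the rebate, buyers effectively pay pb = ps − 27, where ps is the price sellers receive.
Demand in terms of ps becomes qd = 502 − 5.5(ps − 27) = 650.5 - 5.5ps. Setting this equal to supply: 650.5 - 5.5ps = -389 + 8ps, so ps = 77.
Buyers pay pb = 77 − 27 = 50; q' = -389 + 8·77 = 227.
Buyers' price falls by p* − pb = 66 − 50 = 16; sellers' price rises by ps − p* = 77 − 66 = 11.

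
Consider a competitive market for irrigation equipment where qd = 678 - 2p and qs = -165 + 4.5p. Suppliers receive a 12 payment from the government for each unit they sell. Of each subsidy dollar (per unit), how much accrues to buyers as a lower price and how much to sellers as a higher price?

Pre-subsidy: 678 - 2p = -165 + 4.5p gives p* = 1686/13, q* = 5442/13.
With the subsidy, sellers receive ps = pb + 12 for each unit, where pb is the price buyers pay.
Supply in terms of pb becomes qs = -165 + 4.5(pb + 12) = -111 + 4.5pb. Setting this equal to demand: 678 - 2pb = -111 + 4.5pb, so pb = 1578/13.
Sellers receive ps = 1578/13 + 12 = 1734/13; q' = 678 − 2·(1578/13) = 5658/13.
Buyers' price falls by p* − pb = 1686/13 − 1578/13 = 108/13; sellers' price rises by ps − p* = 1734/13 − 1686/13 = 48/13.

Buyers gain 108/13 per unit; sellers gain 48/13 per unit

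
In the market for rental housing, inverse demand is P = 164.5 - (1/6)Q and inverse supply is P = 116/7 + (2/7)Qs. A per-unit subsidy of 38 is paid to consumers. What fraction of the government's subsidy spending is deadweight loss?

Pre-subsidy: 164.5 - (1/6)Q = 116/7 + (2/7)Q gives Q* = 327 and P* = 110.
With the rebate, buyers effectively pay Pb = Ps − 38, where Ps is the price sellers receive.
On the curves, Pb = 164.5 - (1/6)Q and Ps = 116/7 + (2/7)Q; the wedge Ps − Pb = 38 gives 116/7 + (2/7)Q − (164.5 - (1/6)Q) = 38, so Q' = 411.
Then Pb = 164.5 − (1/6)·411 = 96 and Ps = 116/7 + (2/7)·411 = 134.
ΔCS = ½(327 + 411)(110 − 96) = 5166; ΔPS = ½(327 + 411)(134 − 110) = 8856.
Government spending = 38 × 411 = 15618.
DWL = ½ × 38 × (411 − 327) = 1596; fraction = 1596 / 15618 = 14/137.

DWL / government spending = 14/137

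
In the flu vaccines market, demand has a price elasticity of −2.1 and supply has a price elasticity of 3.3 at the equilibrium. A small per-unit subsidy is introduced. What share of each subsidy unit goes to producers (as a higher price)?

Producer share = 7/18

For a small subsidy around the equilibrium, the benefit split depends on the relative slopes, which at a point are proportional to the elasticities.
Buyer share = εs/(εs + |εd|) = 3.3/(3.3 + 2.1) = 11/18; seller share = |εd|/(εs + |εd|) = 7/18.
So producers capture 7/18 of the subsidy.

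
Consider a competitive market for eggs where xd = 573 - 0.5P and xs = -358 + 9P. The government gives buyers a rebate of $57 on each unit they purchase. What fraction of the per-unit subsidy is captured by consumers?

Consumer share = 18/19

Pre-subsidy: 573 - 0.5P = -358 + 9P gives P* = 98, x* = 524.
With the rebate, buyers effectively pay Pb = Ps − 57, where Ps is the price sellers receive.
Demand in terms of Ps becomes xd = 573 − 0.5(Ps − 57) = 601.5 - 0.5Ps. Setting this equal to supply: 601.5 - 0.5Ps = -358 + 9Ps, so Ps = 101.
Buyers pay Pb = 101 − 57 = 44; x' = -358 + 9·101 = 551.
Buyers' price falls by P* − Pb = 98 − 44 = 54; sellers' price rises by Ps − P* = 101 − 98 = 3.
So consumers capture 54/57 = 18/19 of each unit of subsidy.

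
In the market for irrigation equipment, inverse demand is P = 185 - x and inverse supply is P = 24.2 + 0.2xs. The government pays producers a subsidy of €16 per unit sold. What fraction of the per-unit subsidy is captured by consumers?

Pre-subsidy: 185 - x = 24.2 + 0.2x gives x* = 134 and P* = 51.
With the subsidy, sellers receive Ps = Pb + 16 for each unit, where Pb is the price buyers pay.
On the curves, Pb = 185 - x and Ps = 24.2 + 0.2x; the wedge Ps − Pb = 16 gives 24.2 + 0.2x − (185 - x) = 16, so x' = 442/3.
Then Pb = 185 − 1·(442/3) = 113/3 and Ps = 24.2 + 0.2·(442/3) = 161/3.
Buyers' price falls by P* − Pb = 51 − 113/3 = 40/3; sellers' price rises by Ps − P* = 161/3 − 51 = 8/3.
So consumers capture (40/3)/16 = 5/6 of each unit of subsidy.

Consumer share = 5/6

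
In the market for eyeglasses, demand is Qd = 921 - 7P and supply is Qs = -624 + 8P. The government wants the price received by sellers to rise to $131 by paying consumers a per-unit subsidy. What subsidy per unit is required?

At a seller price of 131, quantity supplied is -624 + 8·131 = 424.
Buyers absorb 424 only when they pay Pb with 921 − 7·Pb = 424, i.e. Pb = 71.
s = Ps − Pb = 131 − 71 = 60.

Required subsidy s = $60 per unit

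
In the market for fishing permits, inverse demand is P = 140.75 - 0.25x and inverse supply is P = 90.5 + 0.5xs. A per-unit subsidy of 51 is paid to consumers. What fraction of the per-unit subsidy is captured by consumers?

Consumer share = 1/3

Pre-subsidy: 140.75 - 0.25x = 90.5 + 0.5x gives x* = 67 and P* = 124.
With the rebate, buyers effectively pay Pb = Ps − 51, where Ps is the price sellers receive.
On the curves, Pb = 140.75 - 0.25x and Ps = 90.5 + 0.5x; the wedge Ps − Pb = 51 gives 90.5 + 0.5x − (140.75 - 0.25x) = 51, so x' = 135.
Then Pb = 140.75 − 0.25·135 = 107 and Ps = 90.5 + 0.5·135 = 158.
Buyers' price falls by P* − Pb = 124 − 107 = 17; sellers' price rises by Ps − P* = 158 − 124 = 34.
So consumers capture 17/51 = 1/3 of each unit of subsidy.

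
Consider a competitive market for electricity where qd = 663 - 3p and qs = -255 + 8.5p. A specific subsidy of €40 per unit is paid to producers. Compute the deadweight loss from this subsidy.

Pre-subsidy: 663 - 3p = -255 + 8.5p gives p* = 1836/23, q* = 9741/23.
With the subsidy, sellers receive ps = pb + 40 for each unit, where pb is the price buyers pay.
Supply in terms of pb becomes qs = -255 + 8.5(pb + 40) = 85 + 8.5pb. Setting this equal to demand: 663 - 3pb = 85 + 8.5pb, so pb = 1156/23.
Sellers receive ps = 1156/23 + 40 = 2076/23; q' = 663 − 3·(1156/23) = 11781/23.
The subsidy expands output by 11781/23 − 9741/23 = 2040/23 past the efficient level; on those units the gap between marginal cost and willingness to pay runs from 0 up to 40.
DWL = ½ × 40 × 2040/23 = 40800/23.

Deadweight loss = 40800/23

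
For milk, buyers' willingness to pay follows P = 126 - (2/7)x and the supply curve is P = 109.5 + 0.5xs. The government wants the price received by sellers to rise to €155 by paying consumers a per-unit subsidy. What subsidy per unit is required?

At a seller price of 155, quantity supplied is -219 + 2·155 = 91.
Buyers absorb 91 only when they pay Pb = 126 − (2/7)·91 = 100.
s = Ps − Pb = 155 − 100 = 55.

Required subsidy s = €55 per unit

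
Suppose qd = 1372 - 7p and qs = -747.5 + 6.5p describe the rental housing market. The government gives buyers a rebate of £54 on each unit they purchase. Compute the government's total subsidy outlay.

Government cost = £24570

Pre-subsidy: 1372 - 7p = -747.5 + 6.5p gives p* = 157, q* = 273.
With the rebate, buyers effectively pay pb = ps − 54, where ps is the price sellers receive.
Demand in terms of ps becomes qd = 1372 − 7(ps − 54) = 1750 - 7ps. Setting this equal to supply: 1750 - 7ps = -747.5 + 6.5ps, so ps = 185.
Buyers pay pb = 185 − 54 = 131; q' = -747.5 + 6.5·185 = 455.
Government outlay = subsidy × quantity = 54 × 455 = 24570.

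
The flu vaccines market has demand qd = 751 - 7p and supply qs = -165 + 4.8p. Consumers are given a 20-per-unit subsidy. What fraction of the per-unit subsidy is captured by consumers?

Pre-subsidy: 751 - 7p = -165 + 4.8p gives p* = 4580/59, q* = 12249/59.
With the rebate, buyers effectively pay pb = ps − 20, where ps is the price sellers receive.
Demand in terms of ps becomes qd = 751 − 7(ps − 20) = 891 - 7ps. Setting this equal to supply: 891 - 7ps = -165 + 4.8ps, so ps = 5280/59.
Buyers pay pb = 5280/59 − 20 = 4100/59; q' = -165 + 4.8·(5280/59) = 15609/59.
Buyers' price falls by p* − pb = 4580/59 − 4100/59 = 480/59; sellers' price rises by ps − p* = 5280/59 − 4580/59 = 700/59.
So consumers capture (480/59)/20 = 24/59 of each unit of subsidy.

Consumer share = 24/59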